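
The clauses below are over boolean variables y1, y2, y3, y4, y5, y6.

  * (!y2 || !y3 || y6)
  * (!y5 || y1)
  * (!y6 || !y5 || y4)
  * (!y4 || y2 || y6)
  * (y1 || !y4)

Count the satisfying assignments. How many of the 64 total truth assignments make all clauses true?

Case analysis on y4 and y6:
  y4=T, y6=T: forces y1=T; y2, y3, y5 free → 2^3 = 8.
  y4=T, y6=F: remaining (y1,y2,y3,y5) ∈ {(T,T,F,F); (T,T,F,T)} — 2.
  y4=F, y6=T: forces y5=F; y1, y2, y3 free → 2^3 = 8.
  y4=F, y6=F: 9 of the 16 assignments to (y1,y2,y3,y5) work.
Total: 8 + 2 + 8 + 9 = 27.

27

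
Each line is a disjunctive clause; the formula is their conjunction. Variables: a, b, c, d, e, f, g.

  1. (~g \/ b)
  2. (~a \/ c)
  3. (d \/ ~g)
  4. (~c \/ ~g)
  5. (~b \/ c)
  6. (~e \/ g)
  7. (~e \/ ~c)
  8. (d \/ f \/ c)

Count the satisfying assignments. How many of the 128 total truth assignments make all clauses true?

19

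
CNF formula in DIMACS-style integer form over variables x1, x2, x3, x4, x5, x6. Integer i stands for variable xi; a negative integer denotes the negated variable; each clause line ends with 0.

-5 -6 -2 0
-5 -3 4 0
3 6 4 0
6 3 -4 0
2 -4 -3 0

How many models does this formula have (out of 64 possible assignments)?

26

Case analysis on x3 and x4:
  x3=1, x4=1: x1 free; 3 ways for (x2,x5,x6) × 2^1 = 6.
  x3=1, x4=0: forces x5=0; x1, x2, x6 free → 2^3 = 8.
  x3=0, x4=1: x1 free; 3 ways for (x2,x5,x6) × 2^1 = 6.
  x3=0, x4=0: x1 free; 3 ways for (x2,x5,x6) × 2^1 = 6.
Total: 6 + 8 + 6 + 6 = 26.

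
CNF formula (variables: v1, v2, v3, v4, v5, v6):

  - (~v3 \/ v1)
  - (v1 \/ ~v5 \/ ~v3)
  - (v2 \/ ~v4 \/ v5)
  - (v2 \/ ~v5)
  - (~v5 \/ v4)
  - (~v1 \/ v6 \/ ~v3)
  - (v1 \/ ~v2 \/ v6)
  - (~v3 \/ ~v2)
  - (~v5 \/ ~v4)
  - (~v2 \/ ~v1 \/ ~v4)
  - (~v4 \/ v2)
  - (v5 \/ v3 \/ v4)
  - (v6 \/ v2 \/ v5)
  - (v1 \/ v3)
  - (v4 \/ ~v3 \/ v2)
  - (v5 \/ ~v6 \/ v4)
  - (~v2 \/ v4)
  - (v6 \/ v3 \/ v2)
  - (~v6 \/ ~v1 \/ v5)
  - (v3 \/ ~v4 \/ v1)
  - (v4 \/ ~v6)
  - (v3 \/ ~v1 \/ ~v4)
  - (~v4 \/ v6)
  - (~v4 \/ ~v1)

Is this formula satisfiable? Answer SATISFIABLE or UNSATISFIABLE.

v4 = True:
  propagation gives v5=False, v2=True, v3=False, v1=False; an empty clause results — contradiction.
v4 = False:
  propagation gives v5=False, v3=True, v1=True, v6=True; an empty clause results — contradiction.
Every branch closes, so no satisfying assignment exists.

UNSATISFIABLE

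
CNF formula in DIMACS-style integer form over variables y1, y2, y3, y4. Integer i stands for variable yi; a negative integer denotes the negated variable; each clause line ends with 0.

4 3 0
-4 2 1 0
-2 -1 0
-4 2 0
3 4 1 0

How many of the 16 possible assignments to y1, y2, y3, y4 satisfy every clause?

The models are:
  y1=0 y2=0 y3=1 y4=0
  y1=0 y2=1 y3=0 y4=1
  y1=0 y2=1 y3=1 y4=0
  y1=0 y2=1 y3=1 y4=1
  y1=1 y2=0 y3=1 y4=0
That's 5 in total.

5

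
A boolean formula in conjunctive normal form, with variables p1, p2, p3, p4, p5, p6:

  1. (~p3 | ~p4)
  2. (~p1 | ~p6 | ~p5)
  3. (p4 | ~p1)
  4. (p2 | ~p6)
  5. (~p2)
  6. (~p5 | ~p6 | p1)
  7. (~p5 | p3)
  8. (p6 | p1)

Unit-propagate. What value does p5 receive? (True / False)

False

(~p2) stands alone — p2 = False.
In (p2 | ~p6), p2 is now false; ~p6 must hold, so p6 = False.
In (p1 | p6), p6 is now false; p1 must hold, so p1 = True.
(p4 | ~p1): since p1 = True, the clause reduces to (p4). p4 = True.
(~p4 | ~p3) with p4 = True leaves only ~p3, so p3 = False.
From (p3 | ~p5) and p3 = False: p5 = False.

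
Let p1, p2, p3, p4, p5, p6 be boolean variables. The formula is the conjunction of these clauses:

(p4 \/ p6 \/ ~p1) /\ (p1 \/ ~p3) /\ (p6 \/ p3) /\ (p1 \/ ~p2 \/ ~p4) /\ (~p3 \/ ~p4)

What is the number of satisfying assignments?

18

Split on p1, then p3.
  p1=1, p3=1: remaining (p2,p4,p5,p6) ∈ {(0,0,0,1); (0,0,1,1); (1,0,0,1); (1,0,1,1)} — 4.
  p1=1, p3=0: forces p6=1; p2, p4, p5 free → 2^3 = 8.
  p1=0, p3=1: a clause becomes empty — 0.
  p1=0, p3=0: p5 free; 3 ways for (p2,p4,p6) × 2^1 = 6.
Total: 4 + 8 + 0 + 6 = 18.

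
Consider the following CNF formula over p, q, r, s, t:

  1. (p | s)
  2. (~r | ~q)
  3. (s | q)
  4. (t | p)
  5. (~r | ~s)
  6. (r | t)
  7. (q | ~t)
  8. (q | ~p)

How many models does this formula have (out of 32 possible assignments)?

3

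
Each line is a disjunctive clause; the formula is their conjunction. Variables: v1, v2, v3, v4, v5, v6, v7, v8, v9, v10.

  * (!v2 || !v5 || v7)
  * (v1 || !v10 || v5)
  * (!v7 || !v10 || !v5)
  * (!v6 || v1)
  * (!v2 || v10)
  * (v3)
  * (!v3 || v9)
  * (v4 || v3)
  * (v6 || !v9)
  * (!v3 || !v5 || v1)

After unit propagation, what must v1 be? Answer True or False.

True

(v3) is a unit clause: v3 = True.
In (v9 || !v3), !v3 is now false; v9 must hold, so v9 = True.
From (v6 || !v9) and v9 = True: v6 = True.
In (!v6 || v1), !v6 is now false; v1 must hold, so v1 = True.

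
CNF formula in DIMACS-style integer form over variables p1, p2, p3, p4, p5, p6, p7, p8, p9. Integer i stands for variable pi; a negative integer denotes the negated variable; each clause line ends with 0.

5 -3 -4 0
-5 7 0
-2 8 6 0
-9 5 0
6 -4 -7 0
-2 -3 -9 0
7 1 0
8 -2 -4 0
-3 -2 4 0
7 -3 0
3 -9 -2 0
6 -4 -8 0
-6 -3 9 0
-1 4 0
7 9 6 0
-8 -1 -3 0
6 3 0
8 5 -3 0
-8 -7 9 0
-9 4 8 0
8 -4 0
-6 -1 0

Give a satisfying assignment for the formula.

p1=False, p2=False, p3=True, p4=False, p5=True, p6=False, p7=True, p8=False, p9=False

Pure literal: p2 appears only negated; assign p2 = False.
Set p1 = False and propagate.
  then p7 is forced to True.
For the remaining variables, p3 = True, p4 = False, p5 = True, p6 = False, p8 = False, p9 = False works.
Check each clause:
  1. {p5, ¬p4, ¬p3} — ¬p4 is true.
  2. {p7, ¬p5} — p7 is true.
  3. {p6, p8, ¬p2} — ¬p2 is true.
  4. {¬p9, p5} — p5 is true.
  5. {p6, ¬p4, ¬p7} — ¬p4 is true.
  6. {¬p3, ¬p2, ¬p9} — ¬p2 is true.
  7. {p7, p1} — p7 is true.
  8. {p8, ¬p4, ¬p2} — ¬p4 is true.
  9. {p4, ¬p2, ¬p3} — ¬p2 is true.
  10. {¬p3, p7} — p7 is true.
  11. {¬p2, ¬p9, p3} — p3 is true.
  12. {¬p4, ¬p8, p6} — ¬p8 is true.
  13. {p9, ¬p3, ¬p6} — ¬p6 is true.
  14. {¬p1, p4} — ¬p1 is true.
  15. {p7, p9, p6} — p7 is true.
  16. {¬p3, ¬p1, ¬p8} — ¬p8 is true.
  17. {p6, p3} — p3 is true.
  18. {¬p3, p8, p5} — p5 is true.
  19. {¬p8, p9, ¬p7} — ¬p8 is true.
  20. {¬p9, p4, p8} — ¬p9 is true.
  21. {p8, ¬p4} — ¬p4 is true.
  22. {¬p1, ¬p6} — ¬p6 is true.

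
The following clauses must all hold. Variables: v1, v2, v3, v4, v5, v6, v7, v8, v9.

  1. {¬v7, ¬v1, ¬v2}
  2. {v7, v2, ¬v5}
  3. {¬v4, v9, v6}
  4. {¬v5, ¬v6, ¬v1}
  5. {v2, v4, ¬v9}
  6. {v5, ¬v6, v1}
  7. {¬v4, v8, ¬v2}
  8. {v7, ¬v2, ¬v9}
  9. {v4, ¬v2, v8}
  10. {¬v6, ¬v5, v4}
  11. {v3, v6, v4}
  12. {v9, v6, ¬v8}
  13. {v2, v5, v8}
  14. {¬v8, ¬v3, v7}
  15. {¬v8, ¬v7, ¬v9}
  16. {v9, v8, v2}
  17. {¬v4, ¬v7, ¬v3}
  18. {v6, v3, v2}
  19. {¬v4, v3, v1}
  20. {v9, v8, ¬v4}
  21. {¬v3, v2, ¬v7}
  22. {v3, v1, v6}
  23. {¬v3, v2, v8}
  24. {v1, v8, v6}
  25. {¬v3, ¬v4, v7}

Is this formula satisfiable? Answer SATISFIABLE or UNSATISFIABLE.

SATISFIABLE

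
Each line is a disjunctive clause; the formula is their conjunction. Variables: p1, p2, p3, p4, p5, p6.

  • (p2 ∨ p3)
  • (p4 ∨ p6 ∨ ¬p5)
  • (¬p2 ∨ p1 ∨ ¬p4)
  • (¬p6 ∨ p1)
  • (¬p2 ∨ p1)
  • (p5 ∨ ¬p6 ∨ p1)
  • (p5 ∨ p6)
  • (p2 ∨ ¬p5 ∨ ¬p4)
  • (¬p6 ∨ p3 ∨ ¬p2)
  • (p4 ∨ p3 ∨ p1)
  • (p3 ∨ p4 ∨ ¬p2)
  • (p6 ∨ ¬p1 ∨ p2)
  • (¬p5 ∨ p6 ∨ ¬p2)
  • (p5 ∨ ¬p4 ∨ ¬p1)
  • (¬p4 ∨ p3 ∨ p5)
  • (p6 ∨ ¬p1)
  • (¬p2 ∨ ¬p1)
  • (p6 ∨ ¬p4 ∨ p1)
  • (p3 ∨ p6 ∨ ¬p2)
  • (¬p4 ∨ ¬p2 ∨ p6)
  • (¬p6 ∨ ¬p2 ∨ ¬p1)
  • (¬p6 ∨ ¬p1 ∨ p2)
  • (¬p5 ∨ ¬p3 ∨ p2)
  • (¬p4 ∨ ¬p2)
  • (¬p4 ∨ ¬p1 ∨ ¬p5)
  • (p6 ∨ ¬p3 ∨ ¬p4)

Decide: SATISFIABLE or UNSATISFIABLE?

p2 = True:
  propagation gives p1=True; an empty clause results — contradiction.
p2 = False:
  propagation gives p3=True, p5=False, p6=True, p1=True; an empty clause results — contradiction.
Every branch closes, so no satisfying assignment exists.

UNSATISFIABLE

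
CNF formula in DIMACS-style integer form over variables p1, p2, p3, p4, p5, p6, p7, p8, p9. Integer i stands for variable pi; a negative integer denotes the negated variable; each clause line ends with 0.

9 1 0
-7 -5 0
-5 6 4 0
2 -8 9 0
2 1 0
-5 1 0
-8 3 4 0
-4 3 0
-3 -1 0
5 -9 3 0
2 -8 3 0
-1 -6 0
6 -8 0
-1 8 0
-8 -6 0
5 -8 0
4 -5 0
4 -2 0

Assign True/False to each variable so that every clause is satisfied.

Pure literal: p7 appears only negated; assign p7 = False.
Try p1 = False.
  then p9 is forced to True.
  then p2 is forced to True.
  then p5 is forced to False.
  then p3 is forced to True.
  then p8 is forced to False.
  then p4 is forced to True.
p6 is now unconstrained; take p6 = True.
Check each clause:
  1. (p9 OR p1) — p9 is true.
  2. (NOT p7 OR NOT p5) — NOT p7 is true.
  3. (p4 OR NOT p5 OR p6) — NOT p5 is true.
  4. (NOT p8 OR p2 OR p9) — NOT p8 is true.
  5. (p1 OR p2) — p2 is true.
  6. (p1 OR NOT p5) — NOT p5 is true.
  7. (p4 OR NOT p8 OR p3) — NOT p8 is true.
  8. (NOT p4 OR p3) — p3 is true.
  9. (NOT p1 OR NOT p3) — NOT p1 is true.
  10. (p5 OR p3 OR NOT p9) — p3 is true.
  11. (p3 OR NOT p8 OR p2) — NOT p8 is true.
  12. (NOT p1 OR NOT p6) — NOT p1 is true.
  13. (p6 OR NOT p8) — NOT p8 is true.
  14. (p8 OR NOT p1) — NOT p1 is true.
  15. (NOT p6 OR NOT p8) — NOT p8 is true.
  16. (NOT p8 OR p5) — NOT p8 is true.
  17. (NOT p5 OR p4) — NOT p5 is true.
  18. (NOT p2 OR p4) — p4 is true.

p1=0, p2=1, p3=1, p4=1, p5=0, p6=1, p7=0, p8=0, p9=1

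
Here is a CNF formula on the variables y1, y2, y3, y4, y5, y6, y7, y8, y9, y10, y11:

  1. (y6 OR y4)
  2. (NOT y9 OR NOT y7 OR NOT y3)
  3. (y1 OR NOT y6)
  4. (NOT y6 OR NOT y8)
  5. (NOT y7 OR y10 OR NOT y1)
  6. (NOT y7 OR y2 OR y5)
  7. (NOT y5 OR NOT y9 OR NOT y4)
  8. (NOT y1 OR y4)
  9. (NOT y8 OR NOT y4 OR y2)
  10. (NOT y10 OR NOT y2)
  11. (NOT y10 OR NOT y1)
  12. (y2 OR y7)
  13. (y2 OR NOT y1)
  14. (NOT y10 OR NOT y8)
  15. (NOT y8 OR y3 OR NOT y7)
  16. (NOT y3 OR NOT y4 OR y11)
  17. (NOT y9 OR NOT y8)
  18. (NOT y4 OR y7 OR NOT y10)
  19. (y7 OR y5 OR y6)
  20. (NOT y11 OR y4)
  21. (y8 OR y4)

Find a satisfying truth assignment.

y1=F, y2=T, y3=F, y4=T, y5=F, y6=F, y7=T, y8=F, y9=T, y10=F, y11=F

Check each clause:
  1. (y6 OR y4) — y4 is true.
  2. (NOT y9 OR NOT y7 OR NOT y3) — NOT y3 is true.
  3. (NOT y6 OR y1) — NOT y6 is true.
  4. (NOT y6 OR NOT y8) — NOT y8 is true.
  5. (NOT y7 OR NOT y1 OR y10) — NOT y1 is true.
  6. (NOT y7 OR y2 OR y5) — y2 is true.
  7. (NOT y9 OR NOT y4 OR NOT y5) — NOT y5 is true.
  8. (y4 OR NOT y1) — y4 is true.
  9. (NOT y4 OR y2 OR NOT y8) — NOT y8 is true.
  10. (NOT y2 OR NOT y10) — NOT y10 is true.
  11. (NOT y1 OR NOT y10) — NOT y10 is true.
  12. (y2 OR y7) — y2 is true.
  13. (NOT y1 OR y2) — y2 is true.
  14. (NOT y10 OR NOT y8) — NOT y8 is true.
  15. (y3 OR NOT y8 OR NOT y7) — NOT y8 is true.
  16. (NOT y3 OR NOT y4 OR y11) — NOT y3 is true.
  17. (NOT y9 OR NOT y8) — NOT y8 is true.
  18. (y7 OR NOT y10 OR NOT y4) — NOT y10 is true.
  19. (y7 OR y5 OR y6) — y7 is true.
  20. (y4 OR NOT y11) — y4 is true.
  21. (y8 OR y4) — y4 is true.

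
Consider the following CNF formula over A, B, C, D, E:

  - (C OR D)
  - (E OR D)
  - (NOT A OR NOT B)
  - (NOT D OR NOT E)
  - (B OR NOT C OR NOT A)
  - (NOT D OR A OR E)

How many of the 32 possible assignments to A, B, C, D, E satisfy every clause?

3

Satisfying assignments:
  A=0 B=0 C=1 D=0 E=1
  A=0 B=1 C=1 D=0 E=1
  A=1 B=0 C=0 D=1 E=0
That's 3 in total.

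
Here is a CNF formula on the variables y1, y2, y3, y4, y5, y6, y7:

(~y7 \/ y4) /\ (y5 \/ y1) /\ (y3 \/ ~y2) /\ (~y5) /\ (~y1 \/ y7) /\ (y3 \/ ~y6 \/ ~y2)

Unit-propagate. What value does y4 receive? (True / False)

Unit clause (~y5) sets y5 = False.
(y1 \/ y5): since y5 = False, the clause reduces to (y1). y1 = True.
(y7 \/ ~y1) with y1 = True leaves only y7, so y7 = True.
(y4 \/ ~y7) with y7 = True leaves only y4, so y4 = True.

True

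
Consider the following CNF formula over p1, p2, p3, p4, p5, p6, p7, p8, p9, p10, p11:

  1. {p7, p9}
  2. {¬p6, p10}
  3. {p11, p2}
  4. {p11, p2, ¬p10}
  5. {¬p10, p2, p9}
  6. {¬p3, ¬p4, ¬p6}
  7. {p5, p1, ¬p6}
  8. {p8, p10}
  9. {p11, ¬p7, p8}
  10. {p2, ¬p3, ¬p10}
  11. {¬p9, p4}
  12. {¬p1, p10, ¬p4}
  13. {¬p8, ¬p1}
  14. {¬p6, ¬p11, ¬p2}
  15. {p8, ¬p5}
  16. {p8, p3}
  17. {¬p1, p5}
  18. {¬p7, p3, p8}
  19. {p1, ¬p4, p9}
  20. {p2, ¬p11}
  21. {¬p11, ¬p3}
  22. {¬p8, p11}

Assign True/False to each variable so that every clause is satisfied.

p1 = F, p2 = T, p3 = F, p4 = T, p5 = T, p6 = F, p7 = T, p8 = T, p9 = T, p10 = T, p11 = T

Check each clause:
  1. {p9, p7} — p9 is true.
  2. {¬p6, p10} — ¬p6 is true.
  3. {p11, p2} — p2 is true.
  4. {p2, p11, ¬p10} — p2 is true.
  5. {p9, ¬p10, p2} — p9 is true.
  6. {¬p6, ¬p3, ¬p4} — ¬p6 is true.
  7. {p1, p5, ¬p6} — ¬p6 is true.
  8. {p10, p8} — p8 is true.
  9. {p8, ¬p7, p11} — p8 is true.
  10. {p2, ¬p10, ¬p3} — p2 is true.
  11. {¬p9, p4} — p4 is true.
  12. {¬p4, p10, ¬p1} — p10 is true.
  13. {¬p8, ¬p1} — ¬p1 is true.
  14. {¬p2, ¬p11, ¬p6} — ¬p6 is true.
  15. {¬p5, p8} — p8 is true.
  16. {p3, p8} — p8 is true.
  17. {p5, ¬p1} — p5 is true.
  18. {p8, p3, ¬p7} — p8 is true.
  19. {p9, ¬p4, p1} — p9 is true.
  20. {¬p11, p2} — p2 is true.
  21. {¬p11, ¬p3} — ¬p3 is true.
  22. {p11, ¬p8} — p11 is true.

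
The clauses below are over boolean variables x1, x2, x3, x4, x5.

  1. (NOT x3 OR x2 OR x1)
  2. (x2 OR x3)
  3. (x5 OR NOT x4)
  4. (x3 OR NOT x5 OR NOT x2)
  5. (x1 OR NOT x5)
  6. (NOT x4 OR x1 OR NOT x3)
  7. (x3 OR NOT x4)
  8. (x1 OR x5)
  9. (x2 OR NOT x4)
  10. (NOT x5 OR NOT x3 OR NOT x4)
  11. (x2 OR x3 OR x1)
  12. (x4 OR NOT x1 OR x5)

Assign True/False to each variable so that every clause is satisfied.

Try x1 = True.
Branch on x2: take x2 = True.
Set x3 = True and propagate.
For the remaining variables, x4 = False, x5 = True works.
Every clause has at least one true literal under this assignment.

x1 = True  x2 = True  x3 = True  x4 = False  x5 = True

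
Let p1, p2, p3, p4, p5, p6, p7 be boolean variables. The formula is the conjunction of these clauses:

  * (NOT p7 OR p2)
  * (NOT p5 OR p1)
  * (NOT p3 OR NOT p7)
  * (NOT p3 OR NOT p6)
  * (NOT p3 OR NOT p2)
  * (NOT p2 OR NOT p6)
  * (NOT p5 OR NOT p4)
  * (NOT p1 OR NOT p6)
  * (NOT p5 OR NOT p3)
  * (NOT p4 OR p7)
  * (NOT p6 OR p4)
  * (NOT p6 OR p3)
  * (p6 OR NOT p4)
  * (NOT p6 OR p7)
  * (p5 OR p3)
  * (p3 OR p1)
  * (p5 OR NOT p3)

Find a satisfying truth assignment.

p1=True, p2=False, p3=False, p4=False, p5=True, p6=False, p7=False

Branch on p1: take p1 = True.
  then p6 is forced to False.
  then p4 is forced to False.
Set p2 = False and propagate.
  then p7 is forced to False.
For the remaining variables, p3 = False, p5 = True works.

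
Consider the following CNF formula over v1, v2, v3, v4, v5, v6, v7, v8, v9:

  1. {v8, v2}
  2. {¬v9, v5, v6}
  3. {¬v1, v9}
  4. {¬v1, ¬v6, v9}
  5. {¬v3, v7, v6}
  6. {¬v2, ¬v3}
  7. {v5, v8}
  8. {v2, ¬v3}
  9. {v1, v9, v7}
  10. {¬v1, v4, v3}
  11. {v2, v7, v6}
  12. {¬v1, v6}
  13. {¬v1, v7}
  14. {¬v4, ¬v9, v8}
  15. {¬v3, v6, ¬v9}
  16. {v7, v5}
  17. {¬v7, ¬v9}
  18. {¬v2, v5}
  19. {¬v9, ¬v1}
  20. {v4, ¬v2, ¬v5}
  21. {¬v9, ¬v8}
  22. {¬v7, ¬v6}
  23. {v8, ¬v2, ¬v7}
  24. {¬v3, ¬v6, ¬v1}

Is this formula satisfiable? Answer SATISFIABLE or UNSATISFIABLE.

SATISFIABLE

Set v1 = False and propagate.
Try v2 = False.
  then v8 is forced to True.
  then v3 is forced to False.
  then v9 is forced to False.
  then v7 is forced to True.
  then v6 is forced to False.
v4, v5 are now unconstrained; take v4 = True, v5 = False.
So v1 = F, v2 = F, v3 = F, v4 = T, v5 = F, v6 = F, v7 = T, v8 = T, v9 = F is a satisfying assignment.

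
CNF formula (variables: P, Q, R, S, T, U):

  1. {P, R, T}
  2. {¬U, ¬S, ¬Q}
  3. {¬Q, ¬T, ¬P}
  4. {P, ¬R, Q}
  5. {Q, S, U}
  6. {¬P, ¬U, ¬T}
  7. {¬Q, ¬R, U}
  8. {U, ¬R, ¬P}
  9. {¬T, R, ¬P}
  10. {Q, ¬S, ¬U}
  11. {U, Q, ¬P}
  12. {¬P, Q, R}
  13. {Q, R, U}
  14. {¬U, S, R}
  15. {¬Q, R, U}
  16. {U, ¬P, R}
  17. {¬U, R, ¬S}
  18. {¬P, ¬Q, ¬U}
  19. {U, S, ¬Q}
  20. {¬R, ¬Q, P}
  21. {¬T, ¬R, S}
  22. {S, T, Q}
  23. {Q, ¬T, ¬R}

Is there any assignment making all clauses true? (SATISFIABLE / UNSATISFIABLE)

UNSATISFIABLE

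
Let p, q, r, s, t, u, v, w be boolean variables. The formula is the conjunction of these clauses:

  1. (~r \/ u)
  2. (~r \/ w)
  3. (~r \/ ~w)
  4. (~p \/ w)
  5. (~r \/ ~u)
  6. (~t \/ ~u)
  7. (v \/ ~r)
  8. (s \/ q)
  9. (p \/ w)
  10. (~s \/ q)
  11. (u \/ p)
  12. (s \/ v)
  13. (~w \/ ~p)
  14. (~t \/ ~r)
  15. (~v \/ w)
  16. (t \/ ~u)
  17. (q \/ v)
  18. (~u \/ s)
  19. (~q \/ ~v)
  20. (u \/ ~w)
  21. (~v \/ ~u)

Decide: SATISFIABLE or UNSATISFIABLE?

UNSATISFIABLE

u = True:
  propagation gives r=False, t=False; an empty clause results — contradiction.
u = False:
  propagation gives r=False, p=True, w=True; an empty clause results — contradiction.
Every branch closes, so no satisfying assignment exists.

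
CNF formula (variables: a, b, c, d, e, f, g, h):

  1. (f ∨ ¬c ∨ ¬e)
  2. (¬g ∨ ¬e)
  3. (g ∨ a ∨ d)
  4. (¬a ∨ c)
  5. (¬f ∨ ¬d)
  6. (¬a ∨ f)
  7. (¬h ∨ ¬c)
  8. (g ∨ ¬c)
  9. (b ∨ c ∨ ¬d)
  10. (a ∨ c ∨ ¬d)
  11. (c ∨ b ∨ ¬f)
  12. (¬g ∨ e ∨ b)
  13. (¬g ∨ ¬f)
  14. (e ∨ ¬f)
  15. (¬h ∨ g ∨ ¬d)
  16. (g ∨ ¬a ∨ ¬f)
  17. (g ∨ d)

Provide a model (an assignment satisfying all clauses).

a=0  b=1  c=0  d=0  e=0  f=0  g=1  h=1

b occurs only positively in the remaining clauses — set b = True.
Try a = False.
Branch on c: take c = False.
  then d is forced to False.
  then g is forced to True.
  then e is forced to False.
  then f is forced to False.
h is now unconstrained; take h = True.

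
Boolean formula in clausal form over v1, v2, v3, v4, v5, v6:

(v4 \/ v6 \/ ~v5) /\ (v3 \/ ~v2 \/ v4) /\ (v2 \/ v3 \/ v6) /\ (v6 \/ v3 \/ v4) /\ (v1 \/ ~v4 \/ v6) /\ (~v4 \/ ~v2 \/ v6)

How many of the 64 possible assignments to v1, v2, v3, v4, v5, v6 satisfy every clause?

Case analysis on v4 and v6:
  v4=1, v6=1: v1, v2, v3, v5 free → 2^4 = 16.
  v4=1, v6=0: remaining (v1,v2,v3,v5) ∈ {(1,0,1,0); (1,0,1,1)} — 2.
  v4=0, v6=1: v1, v5 free; 3 ways for (v2,v3) × 2^2 = 12.
  v4=0, v6=0: remaining (v1,v2,v3,v5) ∈ {(0,0,1,0); (0,1,1,0); (1,0,1,0); (1,1,1,0)} — 4.
Total: 16 + 2 + 12 + 4 = 34.

34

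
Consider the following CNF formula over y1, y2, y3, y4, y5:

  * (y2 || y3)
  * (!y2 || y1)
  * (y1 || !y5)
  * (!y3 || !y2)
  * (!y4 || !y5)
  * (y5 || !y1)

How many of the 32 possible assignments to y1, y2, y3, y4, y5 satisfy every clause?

Satisfying assignments:
  y1=F y2=F y3=T y4=F y5=F
  y1=F y2=F y3=T y4=T y5=F
  y1=T y2=F y3=T y4=F y5=T
  y1=T y2=T y3=F y4=F y5=T
That's 4 in total.

4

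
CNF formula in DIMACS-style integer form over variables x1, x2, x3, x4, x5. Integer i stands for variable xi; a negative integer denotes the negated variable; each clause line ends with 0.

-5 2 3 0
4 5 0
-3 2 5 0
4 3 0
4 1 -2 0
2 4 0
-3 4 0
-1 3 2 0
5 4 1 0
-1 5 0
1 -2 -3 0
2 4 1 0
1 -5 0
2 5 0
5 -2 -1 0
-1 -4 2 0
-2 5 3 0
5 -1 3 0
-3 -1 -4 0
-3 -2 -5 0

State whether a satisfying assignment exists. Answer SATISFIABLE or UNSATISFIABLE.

SATISFIABLE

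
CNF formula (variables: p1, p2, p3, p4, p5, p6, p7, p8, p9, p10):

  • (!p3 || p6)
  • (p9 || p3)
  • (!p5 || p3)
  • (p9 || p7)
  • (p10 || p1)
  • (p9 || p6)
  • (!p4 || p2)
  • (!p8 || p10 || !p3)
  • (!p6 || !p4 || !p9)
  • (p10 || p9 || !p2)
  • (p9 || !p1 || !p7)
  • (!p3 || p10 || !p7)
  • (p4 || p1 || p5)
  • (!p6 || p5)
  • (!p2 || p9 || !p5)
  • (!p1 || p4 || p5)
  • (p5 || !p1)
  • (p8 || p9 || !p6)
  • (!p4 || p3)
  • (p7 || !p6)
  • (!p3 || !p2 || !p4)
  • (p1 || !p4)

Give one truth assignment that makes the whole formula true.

p1=F, p2=F, p3=T, p4=F, p5=T, p6=T, p7=T, p8=T, p9=T, p10=T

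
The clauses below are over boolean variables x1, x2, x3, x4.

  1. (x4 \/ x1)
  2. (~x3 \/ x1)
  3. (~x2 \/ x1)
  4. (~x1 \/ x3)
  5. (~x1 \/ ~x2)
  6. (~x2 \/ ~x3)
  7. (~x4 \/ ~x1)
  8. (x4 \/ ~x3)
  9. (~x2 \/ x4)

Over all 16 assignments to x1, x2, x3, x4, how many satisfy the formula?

Satisfying assignments:
  x1=F x2=F x3=F x4=T
That's 1 in total.

1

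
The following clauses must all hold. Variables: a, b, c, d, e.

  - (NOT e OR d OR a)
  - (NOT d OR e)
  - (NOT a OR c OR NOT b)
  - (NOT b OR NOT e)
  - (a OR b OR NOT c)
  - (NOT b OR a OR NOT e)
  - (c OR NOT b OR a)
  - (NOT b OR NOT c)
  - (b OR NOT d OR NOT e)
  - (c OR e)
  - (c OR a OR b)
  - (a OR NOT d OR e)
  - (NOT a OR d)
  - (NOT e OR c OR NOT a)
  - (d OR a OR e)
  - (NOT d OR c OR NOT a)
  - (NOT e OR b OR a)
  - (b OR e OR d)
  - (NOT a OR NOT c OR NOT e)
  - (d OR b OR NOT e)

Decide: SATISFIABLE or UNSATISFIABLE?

UNSATISFIABLE

a = True:
  propagation gives d=True, e=True, b=False; an empty clause results — contradiction.
a = False:
  e = True:
    propagation gives d=True, b=False; an empty clause results — contradiction.
  e = False:
    propagation gives d=False; an empty clause results — contradiction.
Every branch closes, so no satisfying assignment exists.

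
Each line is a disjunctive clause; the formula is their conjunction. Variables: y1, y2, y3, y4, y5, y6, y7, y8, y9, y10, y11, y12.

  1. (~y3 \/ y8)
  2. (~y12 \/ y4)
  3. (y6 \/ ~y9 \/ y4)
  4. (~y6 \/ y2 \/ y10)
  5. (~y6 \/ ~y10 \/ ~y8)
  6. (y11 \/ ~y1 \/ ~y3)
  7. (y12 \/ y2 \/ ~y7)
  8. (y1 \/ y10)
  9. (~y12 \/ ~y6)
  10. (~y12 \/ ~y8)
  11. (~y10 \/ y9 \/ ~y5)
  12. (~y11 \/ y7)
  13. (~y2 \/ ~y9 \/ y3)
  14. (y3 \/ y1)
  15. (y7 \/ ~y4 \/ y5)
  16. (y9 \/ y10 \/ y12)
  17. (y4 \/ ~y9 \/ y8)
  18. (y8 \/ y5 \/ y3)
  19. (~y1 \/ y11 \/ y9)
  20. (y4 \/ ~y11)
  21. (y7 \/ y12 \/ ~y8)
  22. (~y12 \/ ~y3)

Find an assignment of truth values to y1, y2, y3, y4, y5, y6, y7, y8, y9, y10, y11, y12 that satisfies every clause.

Try y1 = True.
Branch on y2: take y2 = False.
For the remaining variables, y3 = False, y4 = True, y5 = True, y6 = False, y7 = True, y8 = False, y9 = True, y10 = True, y11 = True, y12 = True works.

y1 = T, y2 = F, y3 = F, y4 = T, y5 = T, y6 = F, y7 = T, y8 = F, y9 = T, y10 = T, y11 = T, y12 = T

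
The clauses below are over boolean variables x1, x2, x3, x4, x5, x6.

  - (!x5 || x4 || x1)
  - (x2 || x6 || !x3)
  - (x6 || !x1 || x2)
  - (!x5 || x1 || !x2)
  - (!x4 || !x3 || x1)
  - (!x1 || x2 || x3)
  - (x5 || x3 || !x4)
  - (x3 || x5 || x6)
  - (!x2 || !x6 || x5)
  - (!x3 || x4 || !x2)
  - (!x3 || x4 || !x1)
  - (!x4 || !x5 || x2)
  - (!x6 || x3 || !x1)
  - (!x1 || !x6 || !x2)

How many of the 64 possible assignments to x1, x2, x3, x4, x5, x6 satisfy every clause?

Case analysis on x1 and x2:
  x1=1, x2=1: remaining (x3,x4,x5,x6) ∈ {(0,0,1,0); (0,1,1,0); (1,1,0,0); (1,1,1,0)} — 4.
  x1=1, x2=0: remaining (x3,x4,x5,x6) ∈ {(1,1,0,1)} — 1.
  x1=0, x2=1: a clause becomes empty — 0.
  x1=0, x2=0: remaining (x3,x4,x5,x6) ∈ {(0,0,0,1); (1,0,0,1)} — 2.
Total: 4 + 1 + 0 + 2 = 7.

7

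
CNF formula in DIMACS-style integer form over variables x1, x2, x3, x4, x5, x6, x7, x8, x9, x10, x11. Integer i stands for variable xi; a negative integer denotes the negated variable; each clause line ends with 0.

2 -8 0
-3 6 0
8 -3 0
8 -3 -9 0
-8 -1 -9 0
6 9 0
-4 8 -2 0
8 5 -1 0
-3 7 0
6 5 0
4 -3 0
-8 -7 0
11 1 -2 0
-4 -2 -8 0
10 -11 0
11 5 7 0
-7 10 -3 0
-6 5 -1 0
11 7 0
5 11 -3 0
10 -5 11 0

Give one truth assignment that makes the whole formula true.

x1=False  x2=False  x3=False  x4=True  x5=True  x6=True  x7=False  x8=False  x9=False  x10=True  x11=True

Pure literal: x3 appears only negated; assign x3 = False.
Pure literal: x10 appears only positively; assign x10 = True.
Branch on x1: take x1 = False.
Set x2 = False and propagate.
  then x8 is forced to False.
For the remaining variables, x4 = True, x5 = True, x6 = True, x7 = False, x9 = False, x11 = True works.
Every clause has at least one true literal under this assignment.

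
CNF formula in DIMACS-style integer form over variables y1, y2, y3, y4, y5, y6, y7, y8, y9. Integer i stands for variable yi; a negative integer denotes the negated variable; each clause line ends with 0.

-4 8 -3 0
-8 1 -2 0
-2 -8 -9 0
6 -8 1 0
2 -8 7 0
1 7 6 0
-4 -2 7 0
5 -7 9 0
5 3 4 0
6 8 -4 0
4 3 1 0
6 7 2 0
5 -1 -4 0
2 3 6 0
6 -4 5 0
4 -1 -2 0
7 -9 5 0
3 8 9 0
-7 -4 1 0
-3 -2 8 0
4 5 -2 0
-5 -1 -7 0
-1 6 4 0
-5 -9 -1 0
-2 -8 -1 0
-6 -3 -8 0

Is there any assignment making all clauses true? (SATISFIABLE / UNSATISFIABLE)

SATISFIABLE

Try y1 = False.
Set y2 = False and propagate.
Branch on y3: take y3 = True.
The remaining clauses are satisfied by y4 = False, y5 = False, y6 = False, y7 = True, y8 = False, y9 = True.
Every clause has at least one true literal under this assignment.
So y1=False, y2=False, y3=True, y4=False, y5=False, y6=False, y7=True, y8=False, y9=True is a satisfying assignment.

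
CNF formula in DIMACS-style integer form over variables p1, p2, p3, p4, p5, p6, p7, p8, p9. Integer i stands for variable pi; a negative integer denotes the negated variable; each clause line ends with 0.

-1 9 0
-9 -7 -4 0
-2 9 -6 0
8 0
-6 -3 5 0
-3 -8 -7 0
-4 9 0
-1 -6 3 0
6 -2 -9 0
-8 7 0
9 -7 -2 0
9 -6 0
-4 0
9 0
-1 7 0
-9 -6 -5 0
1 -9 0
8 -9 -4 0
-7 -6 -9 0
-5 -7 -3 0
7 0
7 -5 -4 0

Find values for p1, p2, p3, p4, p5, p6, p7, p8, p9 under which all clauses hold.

p1 = True, p2 = False, p3 = False, p4 = False, p5 = True, p6 = False, p7 = True, p8 = True, p9 = True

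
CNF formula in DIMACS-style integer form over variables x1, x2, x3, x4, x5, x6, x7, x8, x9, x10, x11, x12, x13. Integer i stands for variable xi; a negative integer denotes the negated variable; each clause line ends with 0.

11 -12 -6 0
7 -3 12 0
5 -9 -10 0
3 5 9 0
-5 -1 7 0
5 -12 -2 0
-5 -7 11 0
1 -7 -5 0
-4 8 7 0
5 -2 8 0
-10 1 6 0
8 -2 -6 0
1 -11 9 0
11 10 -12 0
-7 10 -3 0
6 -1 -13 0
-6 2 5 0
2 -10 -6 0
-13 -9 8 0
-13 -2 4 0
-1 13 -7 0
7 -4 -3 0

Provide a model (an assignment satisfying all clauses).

x8 occurs only positively in the remaining clauses — set x8 = True.
Branch on x1: take x1 = False.
For the remaining variables, x2 = True, x3 = False, x4 = True, x5 = False, x6 = False, x7 = False, x9 = True, x10 = False, x11 = True, x12 = False, x13 = False works.

x1=F  x2=T  x3=F  x4=T  x5=F  x6=F  x7=F  x8=T  x9=T  x10=F  x11=T  x12=F  x13=F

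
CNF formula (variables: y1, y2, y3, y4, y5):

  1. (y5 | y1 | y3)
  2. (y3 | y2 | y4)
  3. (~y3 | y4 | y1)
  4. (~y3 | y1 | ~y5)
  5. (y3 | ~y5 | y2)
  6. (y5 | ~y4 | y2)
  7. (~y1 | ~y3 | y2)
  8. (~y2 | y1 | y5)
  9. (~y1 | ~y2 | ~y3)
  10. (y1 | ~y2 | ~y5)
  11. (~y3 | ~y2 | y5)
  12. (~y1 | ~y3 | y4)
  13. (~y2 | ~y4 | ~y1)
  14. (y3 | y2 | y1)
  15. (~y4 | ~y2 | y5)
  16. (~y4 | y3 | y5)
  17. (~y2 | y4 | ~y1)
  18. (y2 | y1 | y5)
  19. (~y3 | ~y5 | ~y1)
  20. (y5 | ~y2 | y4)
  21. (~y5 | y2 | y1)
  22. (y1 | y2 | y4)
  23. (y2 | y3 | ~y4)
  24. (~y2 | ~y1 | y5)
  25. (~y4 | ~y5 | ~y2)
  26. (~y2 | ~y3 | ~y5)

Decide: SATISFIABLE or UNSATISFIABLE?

UNSATISFIABLE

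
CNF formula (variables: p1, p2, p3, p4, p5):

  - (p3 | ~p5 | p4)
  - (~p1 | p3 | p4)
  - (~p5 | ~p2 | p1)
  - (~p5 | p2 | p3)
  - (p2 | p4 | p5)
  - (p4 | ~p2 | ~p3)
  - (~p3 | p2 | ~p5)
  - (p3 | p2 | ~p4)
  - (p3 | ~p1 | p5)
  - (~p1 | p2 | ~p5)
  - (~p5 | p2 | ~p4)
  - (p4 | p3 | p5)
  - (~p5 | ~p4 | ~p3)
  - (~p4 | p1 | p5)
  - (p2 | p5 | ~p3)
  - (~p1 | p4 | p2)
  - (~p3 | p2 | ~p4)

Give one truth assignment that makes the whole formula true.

Branch on p1: take p1 = True.
The remaining clauses are satisfied by p2 = True, p3 = False, p4 = True, p5 = True.

p1=T, p2=T, p3=F, p4=T, p5=T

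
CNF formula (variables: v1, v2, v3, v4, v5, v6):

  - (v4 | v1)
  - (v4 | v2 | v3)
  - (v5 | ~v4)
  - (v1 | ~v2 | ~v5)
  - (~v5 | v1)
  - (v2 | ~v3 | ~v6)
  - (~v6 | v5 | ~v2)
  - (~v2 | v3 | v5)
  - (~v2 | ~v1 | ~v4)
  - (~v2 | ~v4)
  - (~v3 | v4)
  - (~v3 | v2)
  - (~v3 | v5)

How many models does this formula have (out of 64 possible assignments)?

4

The models are:
  v1=1 v2=0 v3=0 v4=1 v5=1 v6=0
  v1=1 v2=0 v3=0 v4=1 v5=1 v6=1
  v1=1 v2=1 v3=0 v4=0 v5=1 v6=0
  v1=1 v2=1 v3=0 v4=0 v5=1 v6=1
That's 4 in total.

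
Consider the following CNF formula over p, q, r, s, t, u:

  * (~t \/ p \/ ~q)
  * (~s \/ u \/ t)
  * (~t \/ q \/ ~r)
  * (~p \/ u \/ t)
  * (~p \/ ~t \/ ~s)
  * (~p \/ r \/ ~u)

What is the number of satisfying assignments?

24

Split on t, then p.
  t=1, p=1: remaining (q,r,s,u) ∈ {(0,0,0,0); (1,0,0,0); (1,1,0,0); (1,1,0,1)} — 4.
  t=1, p=0: remaining (q,r,s,u) ∈ {(0,0,0,0); (0,0,0,1); (0,0,1,0); (0,0,1,1)} — 4.
  t=0, p=1: remaining (q,r,s,u) ∈ {(0,1,0,1); (0,1,1,1); (1,1,0,1); (1,1,1,1)} — 4.
  t=0, p=0: q, r free; 3 ways for (s,u) × 2^2 = 12.
Total: 4 + 4 + 4 + 12 = 24.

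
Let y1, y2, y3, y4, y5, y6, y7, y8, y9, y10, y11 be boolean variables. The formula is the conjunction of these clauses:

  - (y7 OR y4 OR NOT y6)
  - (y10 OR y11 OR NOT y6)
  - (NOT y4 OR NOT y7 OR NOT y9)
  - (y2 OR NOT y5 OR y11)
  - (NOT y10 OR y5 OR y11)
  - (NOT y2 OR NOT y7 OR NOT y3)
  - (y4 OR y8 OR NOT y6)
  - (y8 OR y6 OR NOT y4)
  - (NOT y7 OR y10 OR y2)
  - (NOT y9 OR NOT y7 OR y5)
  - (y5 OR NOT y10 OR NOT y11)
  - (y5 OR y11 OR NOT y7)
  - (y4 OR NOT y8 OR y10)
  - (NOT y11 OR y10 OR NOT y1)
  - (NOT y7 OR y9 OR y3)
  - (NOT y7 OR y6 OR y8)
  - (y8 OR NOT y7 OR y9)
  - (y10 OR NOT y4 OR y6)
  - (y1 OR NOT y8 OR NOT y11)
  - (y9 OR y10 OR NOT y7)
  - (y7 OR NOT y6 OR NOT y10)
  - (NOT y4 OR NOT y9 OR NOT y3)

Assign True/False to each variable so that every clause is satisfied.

y1=F  y2=T  y3=F  y4=F  y5=T  y6=F  y7=F  y8=F  y9=F  y10=T  y11=F

Check each clause:
  1. (y7 OR NOT y6 OR y4) — NOT y6 is true.
  2. (NOT y6 OR y10 OR y11) — y10 is true.
  3. (NOT y9 OR NOT y4 OR NOT y7) — NOT y7 is true.
  4. (y11 OR NOT y5 OR y2) — y2 is true.
  5. (y11 OR NOT y10 OR y5) — y5 is true.
  6. (NOT y3 OR NOT y7 OR NOT y2) — NOT y7 is true.
  7. (y8 OR NOT y6 OR y4) — NOT y6 is true.
  8. (y8 OR y6 OR NOT y4) — NOT y4 is true.
  9. (NOT y7 OR y2 OR y10) — NOT y7 is true.
  10. (NOT y7 OR y5 OR NOT y9) — NOT y7 is true.
  11. (y5 OR NOT y11 OR NOT y10) — NOT y11 is true.
  12. (y5 OR y11 OR NOT y7) — NOT y7 is true.
  13. (y4 OR y10 OR NOT y8) — NOT y8 is true.
  14. (NOT y1 OR NOT y11 OR y10) — y10 is true.
  15. (NOT y7 OR y9 OR y3) — NOT y7 is true.
  16. (NOT y7 OR y8 OR y6) — NOT y7 is true.
  17. (y9 OR NOT y7 OR y8) — NOT y7 is true.
  18. (y10 OR NOT y4 OR y6) — y10 is true.
  19. (NOT y11 OR y1 OR NOT y8) — NOT y8 is true.
  20. (y10 OR y9 OR NOT y7) — NOT y7 is true.
  21. (y7 OR NOT y6 OR NOT y10) — NOT y6 is true.
  22. (NOT y4 OR NOT y3 OR NOT y9) — NOT y4 is true.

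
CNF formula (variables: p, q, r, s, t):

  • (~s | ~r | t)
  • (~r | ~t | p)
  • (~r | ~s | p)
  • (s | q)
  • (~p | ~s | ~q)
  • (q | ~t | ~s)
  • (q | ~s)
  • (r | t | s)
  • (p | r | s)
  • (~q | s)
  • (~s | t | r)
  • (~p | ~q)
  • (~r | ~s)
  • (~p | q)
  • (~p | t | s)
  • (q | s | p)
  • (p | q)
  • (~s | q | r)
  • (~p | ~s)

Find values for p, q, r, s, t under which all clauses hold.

p = F  q = T  r = F  s = T  t = T

Branch on p: take p = False.
  then q is forced to True.
  then s is forced to True.
  then r is forced to False.
  then t is forced to True.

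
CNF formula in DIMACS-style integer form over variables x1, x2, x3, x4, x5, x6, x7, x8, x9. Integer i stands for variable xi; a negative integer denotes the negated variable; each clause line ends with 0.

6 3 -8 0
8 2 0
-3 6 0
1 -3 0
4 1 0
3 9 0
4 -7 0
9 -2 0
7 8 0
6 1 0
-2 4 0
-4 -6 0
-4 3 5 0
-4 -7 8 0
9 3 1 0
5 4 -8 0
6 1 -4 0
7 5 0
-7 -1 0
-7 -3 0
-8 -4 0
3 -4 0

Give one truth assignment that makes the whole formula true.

x1=T, x2=F, x3=F, x4=F, x5=T, x6=T, x7=F, x8=T, x9=T

x5 occurs only positively in the remaining clauses — set x5 = True.
Pure literal: x9 appears only positively; assign x9 = True.
Branch on x1: take x1 = True.
  then x7 is forced to False.
  then x8 is forced to True.
  then x4 is forced to False.
  then x2 is forced to False.
For the remaining variables, x3 = False, x6 = True works.
Every clause has at least one true literal under this assignment.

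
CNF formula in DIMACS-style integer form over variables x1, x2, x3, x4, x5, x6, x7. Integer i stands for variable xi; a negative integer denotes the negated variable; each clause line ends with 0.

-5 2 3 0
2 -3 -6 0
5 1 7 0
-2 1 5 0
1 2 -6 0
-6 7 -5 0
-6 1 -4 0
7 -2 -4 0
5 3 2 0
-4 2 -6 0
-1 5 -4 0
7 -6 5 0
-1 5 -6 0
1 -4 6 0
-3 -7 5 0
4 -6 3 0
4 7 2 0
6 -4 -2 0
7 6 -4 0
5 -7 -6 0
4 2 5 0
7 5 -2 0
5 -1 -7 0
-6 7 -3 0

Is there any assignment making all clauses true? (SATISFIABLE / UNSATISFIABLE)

Branch on x1: take x1 = False.
Set x2 = True and propagate.
  then x5 is forced to True.
Branch on x3: take x3 = True.
The remaining clauses are satisfied by x4 = False, x6 = False, x7 = True.
So x1=F, x2=T, x3=T, x4=F, x5=T, x6=F, x7=T is a satisfying assignment.

SATISFIABLE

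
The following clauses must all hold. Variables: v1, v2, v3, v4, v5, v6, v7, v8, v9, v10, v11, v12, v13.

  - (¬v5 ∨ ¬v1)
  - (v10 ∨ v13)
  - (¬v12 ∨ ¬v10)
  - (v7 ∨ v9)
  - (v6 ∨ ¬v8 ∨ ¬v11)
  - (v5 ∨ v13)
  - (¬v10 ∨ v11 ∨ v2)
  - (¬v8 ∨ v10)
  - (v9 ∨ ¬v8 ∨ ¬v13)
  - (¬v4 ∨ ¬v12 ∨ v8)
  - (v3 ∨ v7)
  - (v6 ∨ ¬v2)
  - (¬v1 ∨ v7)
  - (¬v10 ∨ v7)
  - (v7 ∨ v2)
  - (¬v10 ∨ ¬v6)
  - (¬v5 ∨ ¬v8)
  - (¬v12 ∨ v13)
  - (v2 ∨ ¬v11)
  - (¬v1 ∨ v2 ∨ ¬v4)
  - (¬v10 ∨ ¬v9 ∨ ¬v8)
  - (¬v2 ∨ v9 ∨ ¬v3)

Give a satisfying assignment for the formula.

Pure literal: v1 appears only negated; assign v1 = False.
v4 occurs only negated in the remaining clauses — set v4 = False.
Set v2 = False and propagate.
  then v7 is forced to True.
  then v11 is forced to False.
  then v10 is forced to False.
  then v13 is forced to True.
  then v8 is forced to False.
v3, v5, v6, v9, v12 are now unconstrained; take v3 = True, v5 = False, v6 = False, v9 = True, v12 = False.
Check each clause:
  1. (¬v1 ∨ ¬v5) — ¬v5 is true.
  2. (v10 ∨ v13) — v13 is true.
  3. (¬v12 ∨ ¬v10) — ¬v12 is true.
  4. (v7 ∨ v9) — v9 is true.
  5. (v6 ∨ ¬v8 ∨ ¬v11) — ¬v8 is true.
  6. (v5 ∨ v13) — v13 is true.
  7. (¬v10 ∨ v11 ∨ v2) — ¬v10 is true.
  8. (v10 ∨ ¬v8) — ¬v8 is true.
  9. (¬v13 ∨ ¬v8 ∨ v9) — ¬v8 is true.
  10. (¬v4 ∨ ¬v12 ∨ v8) — ¬v12 is true.
  11. (v7 ∨ v3) — v3 is true.
  12. (¬v2 ∨ v6) — ¬v2 is true.
  13. (v7 ∨ ¬v1) — ¬v1 is true.
  14. (¬v10 ∨ v7) — ¬v10 is true.
  15. (v7 ∨ v2) — v7 is true.
  16. (¬v10 ∨ ¬v6) — ¬v6 is true.
  17. (¬v5 ∨ ¬v8) — ¬v8 is true.
  18. (v13 ∨ ¬v12) — ¬v12 is true.
  19. (v2 ∨ ¬v11) — ¬v11 is true.
  20. (¬v1 ∨ ¬v4 ∨ v2) — ¬v4 is true.
  21. (¬v10 ∨ ¬v8 ∨ ¬v9) — ¬v8 is true.
  22. (¬v2 ∨ ¬v3 ∨ v9) — v9 is true.

v1=F, v2=F, v3=T, v4=F, v5=F, v6=F, v7=T, v8=F, v9=T, v10=F, v11=F, v12=F, v13=T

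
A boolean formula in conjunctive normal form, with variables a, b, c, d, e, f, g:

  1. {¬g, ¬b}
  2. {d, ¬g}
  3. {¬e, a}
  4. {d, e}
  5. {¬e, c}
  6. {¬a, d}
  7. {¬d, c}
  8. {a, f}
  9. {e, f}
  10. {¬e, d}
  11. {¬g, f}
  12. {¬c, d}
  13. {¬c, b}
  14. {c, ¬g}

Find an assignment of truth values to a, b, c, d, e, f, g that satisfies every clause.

a=True, b=True, c=True, d=True, e=True, f=True, g=False

Check each clause:
  1. {¬g, ¬b} — ¬g is true.
  2. {d, ¬g} — ¬g is true.
  3. {a, ¬e} — a is true.
  4. {d, e} — d is true.
  5. {¬e, c} — c is true.
  6. {¬a, d} — d is true.
  7. {¬d, c} — c is true.
  8. {f, a} — a is true.
  9. {e, f} — e is true.
  10. {d, ¬e} — d is true.
  11. {¬g, f} — ¬g is true.
  12. {¬c, d} — d is true.
  13. {b, ¬c} — b is true.
  14. {¬g, c} — ¬g is true.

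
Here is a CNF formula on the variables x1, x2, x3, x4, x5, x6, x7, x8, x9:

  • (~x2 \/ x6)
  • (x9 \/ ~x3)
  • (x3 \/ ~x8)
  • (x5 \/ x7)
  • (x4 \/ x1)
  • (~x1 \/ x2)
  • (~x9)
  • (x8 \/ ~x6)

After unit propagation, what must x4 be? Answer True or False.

True

Unit clause (~x9) sets x9 = False.
(x9 \/ ~x3) with x9 = False leaves only ~x3, so x3 = False.
From (~x8 \/ x3) and x3 = False: x8 = False.
From (~x6 \/ x8) and x8 = False: x6 = False.
(~x2 \/ x6) with x6 = False leaves only ~x2, so x2 = False.
From (x2 \/ ~x1) and x2 = False: x1 = False.
In (x4 \/ x1), x1 is now false; x4 must hold, so x4 = True.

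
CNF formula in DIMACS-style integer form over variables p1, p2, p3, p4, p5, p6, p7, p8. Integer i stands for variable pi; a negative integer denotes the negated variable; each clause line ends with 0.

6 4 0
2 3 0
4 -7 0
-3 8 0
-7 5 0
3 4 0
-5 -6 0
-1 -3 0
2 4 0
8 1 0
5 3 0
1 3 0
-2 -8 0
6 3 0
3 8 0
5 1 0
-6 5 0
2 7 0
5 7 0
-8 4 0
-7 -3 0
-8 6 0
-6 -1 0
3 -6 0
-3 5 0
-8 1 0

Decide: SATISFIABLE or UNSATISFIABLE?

UNSATISFIABLE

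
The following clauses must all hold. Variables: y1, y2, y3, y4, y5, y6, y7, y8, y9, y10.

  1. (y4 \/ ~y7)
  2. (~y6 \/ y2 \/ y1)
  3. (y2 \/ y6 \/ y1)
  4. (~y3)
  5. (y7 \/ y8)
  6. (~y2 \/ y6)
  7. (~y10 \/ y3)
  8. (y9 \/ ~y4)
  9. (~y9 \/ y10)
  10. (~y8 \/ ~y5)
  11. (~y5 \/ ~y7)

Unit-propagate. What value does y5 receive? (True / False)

(~y3) stands alone — y3 = False.
In (~y10 \/ y3), y3 is now false; ~y10 must hold, so y10 = False.
(y10 \/ ~y9) with y10 = False leaves only ~y9, so y9 = False.
(~y4 \/ y9): since y9 = False, the clause reduces to (~y4). y4 = False.
(~y7 \/ y4) with y4 = False leaves only ~y7, so y7 = False.
(y8 \/ y7) with y7 = False leaves only y8, so y8 = True.
From (~y5 \/ ~y8) and y8 = True: y5 = False.

False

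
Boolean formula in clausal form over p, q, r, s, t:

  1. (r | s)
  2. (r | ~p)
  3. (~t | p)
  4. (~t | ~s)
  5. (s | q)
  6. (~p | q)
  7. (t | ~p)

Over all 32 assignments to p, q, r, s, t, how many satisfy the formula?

6

Satisfying assignments:
  p=0 q=0 r=0 s=1 t=0
  p=0 q=0 r=1 s=1 t=0
  p=0 q=1 r=0 s=1 t=0
  p=0 q=1 r=1 s=0 t=0
  p=0 q=1 r=1 s=1 t=0
  p=1 q=1 r=1 s=0 t=1
That's 6 in total.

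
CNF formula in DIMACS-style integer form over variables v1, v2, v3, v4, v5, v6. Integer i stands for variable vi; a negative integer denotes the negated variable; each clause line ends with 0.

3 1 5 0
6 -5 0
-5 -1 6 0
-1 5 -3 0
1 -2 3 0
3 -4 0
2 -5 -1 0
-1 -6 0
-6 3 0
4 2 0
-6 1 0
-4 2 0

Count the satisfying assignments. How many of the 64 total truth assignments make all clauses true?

Satisfying assignments:
  v1=0 v2=1 v3=1 v4=0 v5=0 v6=0
  v1=0 v2=1 v3=1 v4=1 v5=0 v6=0
  v1=1 v2=1 v3=0 v4=0 v5=0 v6=0
Count: 3.

3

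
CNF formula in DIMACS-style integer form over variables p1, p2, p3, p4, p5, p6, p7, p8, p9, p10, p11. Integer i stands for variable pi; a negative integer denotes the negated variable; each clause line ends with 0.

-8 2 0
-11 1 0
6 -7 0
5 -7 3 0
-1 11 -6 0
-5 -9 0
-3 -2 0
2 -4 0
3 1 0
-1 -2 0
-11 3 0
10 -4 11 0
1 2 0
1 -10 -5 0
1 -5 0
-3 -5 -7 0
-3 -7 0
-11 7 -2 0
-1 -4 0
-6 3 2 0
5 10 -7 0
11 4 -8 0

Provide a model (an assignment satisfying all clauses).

p1=True, p2=False, p3=True, p4=False, p5=False, p6=False, p7=False, p8=False, p9=True, p10=False, p11=False

Pure literal: p8 appears only negated; assign p8 = False.
Branch on p1: take p1 = True.
  then p2 is forced to False.
  then p4 is forced to False.
Try p3 = True.
  then p7 is forced to False.
Set p5 = False and propagate.
For the remaining variables, p6 = False, p9 = True, p10 = False, p11 = False works.
Check each clause:
  1. {¬p8, p2} — ¬p8 is true.
  2. {¬p11, p1} — p1 is true.
  3. {p6, ¬p7} — ¬p7 is true.
  4. {¬p7, p3, p5} — ¬p7 is true.
  5. {p11, ¬p6, ¬p1} — ¬p6 is true.
  6. {¬p9, ¬p5} — ¬p5 is true.
  7. {¬p2, ¬p3} — ¬p2 is true.
  8. {p2, ¬p4} — ¬p4 is true.
  9. {p3, p1} — p1 is true.
  10. {¬p1, ¬p2} — ¬p2 is true.
  11. {¬p11, p3} — p3 is true.
  12. {p11, ¬p4, p10} — ¬p4 is true.
  13. {p1, p2} — p1 is true.
  14. {p1, ¬p10, ¬p5} — p1 is true.
  15. {p1, ¬p5} — p1 is true.
  16. {¬p7, ¬p3, ¬p5} — ¬p7 is true.
  17. {¬p3, ¬p7} — ¬p7 is true.
  18. {¬p2, p7, ¬p11} — ¬p11 is true.
  19. {¬p4, ¬p1} — ¬p4 is true.
  20. {p3, p2, ¬p6} — p3 is true.
  21. {p5, p10, ¬p7} — ¬p7 is true.
  22. {p11, p4, ¬p8} — ¬p8 is true.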